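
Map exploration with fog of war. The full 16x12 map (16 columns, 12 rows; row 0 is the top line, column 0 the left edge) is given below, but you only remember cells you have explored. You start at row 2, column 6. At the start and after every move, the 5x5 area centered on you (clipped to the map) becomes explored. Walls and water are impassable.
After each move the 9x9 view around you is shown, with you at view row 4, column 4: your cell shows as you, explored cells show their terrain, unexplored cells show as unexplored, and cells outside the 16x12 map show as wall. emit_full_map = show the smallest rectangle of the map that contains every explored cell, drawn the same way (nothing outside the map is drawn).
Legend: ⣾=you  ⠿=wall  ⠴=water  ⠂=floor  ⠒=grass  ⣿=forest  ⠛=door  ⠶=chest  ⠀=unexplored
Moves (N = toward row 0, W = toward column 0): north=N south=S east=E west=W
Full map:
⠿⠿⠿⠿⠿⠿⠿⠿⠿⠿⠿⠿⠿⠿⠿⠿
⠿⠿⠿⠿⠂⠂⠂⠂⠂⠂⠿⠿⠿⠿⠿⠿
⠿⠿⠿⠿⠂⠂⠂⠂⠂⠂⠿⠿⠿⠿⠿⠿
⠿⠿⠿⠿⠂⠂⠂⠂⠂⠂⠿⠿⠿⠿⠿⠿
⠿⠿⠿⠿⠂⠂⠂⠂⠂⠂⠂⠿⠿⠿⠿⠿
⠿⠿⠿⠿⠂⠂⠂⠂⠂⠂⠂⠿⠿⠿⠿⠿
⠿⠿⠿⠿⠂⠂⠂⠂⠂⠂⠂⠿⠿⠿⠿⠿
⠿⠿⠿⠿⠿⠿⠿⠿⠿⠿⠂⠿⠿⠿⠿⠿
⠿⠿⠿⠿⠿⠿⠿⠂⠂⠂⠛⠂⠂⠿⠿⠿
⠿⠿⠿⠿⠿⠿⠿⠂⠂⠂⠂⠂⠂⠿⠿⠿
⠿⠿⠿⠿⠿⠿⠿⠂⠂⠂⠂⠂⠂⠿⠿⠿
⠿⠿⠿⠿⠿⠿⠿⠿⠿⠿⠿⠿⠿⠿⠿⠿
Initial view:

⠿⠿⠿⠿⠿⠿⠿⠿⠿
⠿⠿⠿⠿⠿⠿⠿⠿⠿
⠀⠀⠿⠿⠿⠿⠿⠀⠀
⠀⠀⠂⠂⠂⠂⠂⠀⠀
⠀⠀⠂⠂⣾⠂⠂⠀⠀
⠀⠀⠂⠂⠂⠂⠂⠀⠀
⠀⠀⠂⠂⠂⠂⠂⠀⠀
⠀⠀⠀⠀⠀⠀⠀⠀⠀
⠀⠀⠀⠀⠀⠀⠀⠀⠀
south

⠿⠿⠿⠿⠿⠿⠿⠿⠿
⠀⠀⠿⠿⠿⠿⠿⠀⠀
⠀⠀⠂⠂⠂⠂⠂⠀⠀
⠀⠀⠂⠂⠂⠂⠂⠀⠀
⠀⠀⠂⠂⣾⠂⠂⠀⠀
⠀⠀⠂⠂⠂⠂⠂⠀⠀
⠀⠀⠂⠂⠂⠂⠂⠀⠀
⠀⠀⠀⠀⠀⠀⠀⠀⠀
⠀⠀⠀⠀⠀⠀⠀⠀⠀

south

⠀⠀⠿⠿⠿⠿⠿⠀⠀
⠀⠀⠂⠂⠂⠂⠂⠀⠀
⠀⠀⠂⠂⠂⠂⠂⠀⠀
⠀⠀⠂⠂⠂⠂⠂⠀⠀
⠀⠀⠂⠂⣾⠂⠂⠀⠀
⠀⠀⠂⠂⠂⠂⠂⠀⠀
⠀⠀⠂⠂⠂⠂⠂⠀⠀
⠀⠀⠀⠀⠀⠀⠀⠀⠀
⠀⠀⠀⠀⠀⠀⠀⠀⠀

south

⠀⠀⠂⠂⠂⠂⠂⠀⠀
⠀⠀⠂⠂⠂⠂⠂⠀⠀
⠀⠀⠂⠂⠂⠂⠂⠀⠀
⠀⠀⠂⠂⠂⠂⠂⠀⠀
⠀⠀⠂⠂⣾⠂⠂⠀⠀
⠀⠀⠂⠂⠂⠂⠂⠀⠀
⠀⠀⠿⠿⠿⠿⠿⠀⠀
⠀⠀⠀⠀⠀⠀⠀⠀⠀
⠀⠀⠀⠀⠀⠀⠀⠀⠀

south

⠀⠀⠂⠂⠂⠂⠂⠀⠀
⠀⠀⠂⠂⠂⠂⠂⠀⠀
⠀⠀⠂⠂⠂⠂⠂⠀⠀
⠀⠀⠂⠂⠂⠂⠂⠀⠀
⠀⠀⠂⠂⣾⠂⠂⠀⠀
⠀⠀⠿⠿⠿⠿⠿⠀⠀
⠀⠀⠿⠿⠿⠂⠂⠀⠀
⠀⠀⠀⠀⠀⠀⠀⠀⠀
⠀⠀⠀⠀⠀⠀⠀⠀⠀

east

⠀⠂⠂⠂⠂⠂⠀⠀⠀
⠀⠂⠂⠂⠂⠂⠀⠀⠀
⠀⠂⠂⠂⠂⠂⠂⠀⠀
⠀⠂⠂⠂⠂⠂⠂⠀⠀
⠀⠂⠂⠂⣾⠂⠂⠀⠀
⠀⠿⠿⠿⠿⠿⠿⠀⠀
⠀⠿⠿⠿⠂⠂⠂⠀⠀
⠀⠀⠀⠀⠀⠀⠀⠀⠀
⠀⠀⠀⠀⠀⠀⠀⠀⠀

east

⠂⠂⠂⠂⠂⠀⠀⠀⠀
⠂⠂⠂⠂⠂⠀⠀⠀⠀
⠂⠂⠂⠂⠂⠂⠂⠀⠀
⠂⠂⠂⠂⠂⠂⠂⠀⠀
⠂⠂⠂⠂⣾⠂⠂⠀⠀
⠿⠿⠿⠿⠿⠿⠂⠀⠀
⠿⠿⠿⠂⠂⠂⠛⠀⠀
⠀⠀⠀⠀⠀⠀⠀⠀⠀
⠀⠀⠀⠀⠀⠀⠀⠀⠀

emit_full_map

⠿⠿⠿⠿⠿⠀⠀
⠂⠂⠂⠂⠂⠀⠀
⠂⠂⠂⠂⠂⠀⠀
⠂⠂⠂⠂⠂⠀⠀
⠂⠂⠂⠂⠂⠂⠂
⠂⠂⠂⠂⠂⠂⠂
⠂⠂⠂⠂⣾⠂⠂
⠿⠿⠿⠿⠿⠿⠂
⠿⠿⠿⠂⠂⠂⠛

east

⠂⠂⠂⠂⠀⠀⠀⠀⠀
⠂⠂⠂⠂⠀⠀⠀⠀⠀
⠂⠂⠂⠂⠂⠂⠿⠀⠀
⠂⠂⠂⠂⠂⠂⠿⠀⠀
⠂⠂⠂⠂⣾⠂⠿⠀⠀
⠿⠿⠿⠿⠿⠂⠿⠀⠀
⠿⠿⠂⠂⠂⠛⠂⠀⠀
⠀⠀⠀⠀⠀⠀⠀⠀⠀
⠀⠀⠀⠀⠀⠀⠀⠀⠀

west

⠂⠂⠂⠂⠂⠀⠀⠀⠀
⠂⠂⠂⠂⠂⠀⠀⠀⠀
⠂⠂⠂⠂⠂⠂⠂⠿⠀
⠂⠂⠂⠂⠂⠂⠂⠿⠀
⠂⠂⠂⠂⣾⠂⠂⠿⠀
⠿⠿⠿⠿⠿⠿⠂⠿⠀
⠿⠿⠿⠂⠂⠂⠛⠂⠀
⠀⠀⠀⠀⠀⠀⠀⠀⠀
⠀⠀⠀⠀⠀⠀⠀⠀⠀

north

⠂⠂⠂⠂⠂⠀⠀⠀⠀
⠂⠂⠂⠂⠂⠀⠀⠀⠀
⠂⠂⠂⠂⠂⠂⠿⠀⠀
⠂⠂⠂⠂⠂⠂⠂⠿⠀
⠂⠂⠂⠂⣾⠂⠂⠿⠀
⠂⠂⠂⠂⠂⠂⠂⠿⠀
⠿⠿⠿⠿⠿⠿⠂⠿⠀
⠿⠿⠿⠂⠂⠂⠛⠂⠀
⠀⠀⠀⠀⠀⠀⠀⠀⠀

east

⠂⠂⠂⠂⠀⠀⠀⠀⠀
⠂⠂⠂⠂⠀⠀⠀⠀⠀
⠂⠂⠂⠂⠂⠿⠿⠀⠀
⠂⠂⠂⠂⠂⠂⠿⠀⠀
⠂⠂⠂⠂⣾⠂⠿⠀⠀
⠂⠂⠂⠂⠂⠂⠿⠀⠀
⠿⠿⠿⠿⠿⠂⠿⠀⠀
⠿⠿⠂⠂⠂⠛⠂⠀⠀
⠀⠀⠀⠀⠀⠀⠀⠀⠀

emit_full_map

⠿⠿⠿⠿⠿⠀⠀⠀
⠂⠂⠂⠂⠂⠀⠀⠀
⠂⠂⠂⠂⠂⠀⠀⠀
⠂⠂⠂⠂⠂⠂⠿⠿
⠂⠂⠂⠂⠂⠂⠂⠿
⠂⠂⠂⠂⠂⣾⠂⠿
⠂⠂⠂⠂⠂⠂⠂⠿
⠿⠿⠿⠿⠿⠿⠂⠿
⠿⠿⠿⠂⠂⠂⠛⠂


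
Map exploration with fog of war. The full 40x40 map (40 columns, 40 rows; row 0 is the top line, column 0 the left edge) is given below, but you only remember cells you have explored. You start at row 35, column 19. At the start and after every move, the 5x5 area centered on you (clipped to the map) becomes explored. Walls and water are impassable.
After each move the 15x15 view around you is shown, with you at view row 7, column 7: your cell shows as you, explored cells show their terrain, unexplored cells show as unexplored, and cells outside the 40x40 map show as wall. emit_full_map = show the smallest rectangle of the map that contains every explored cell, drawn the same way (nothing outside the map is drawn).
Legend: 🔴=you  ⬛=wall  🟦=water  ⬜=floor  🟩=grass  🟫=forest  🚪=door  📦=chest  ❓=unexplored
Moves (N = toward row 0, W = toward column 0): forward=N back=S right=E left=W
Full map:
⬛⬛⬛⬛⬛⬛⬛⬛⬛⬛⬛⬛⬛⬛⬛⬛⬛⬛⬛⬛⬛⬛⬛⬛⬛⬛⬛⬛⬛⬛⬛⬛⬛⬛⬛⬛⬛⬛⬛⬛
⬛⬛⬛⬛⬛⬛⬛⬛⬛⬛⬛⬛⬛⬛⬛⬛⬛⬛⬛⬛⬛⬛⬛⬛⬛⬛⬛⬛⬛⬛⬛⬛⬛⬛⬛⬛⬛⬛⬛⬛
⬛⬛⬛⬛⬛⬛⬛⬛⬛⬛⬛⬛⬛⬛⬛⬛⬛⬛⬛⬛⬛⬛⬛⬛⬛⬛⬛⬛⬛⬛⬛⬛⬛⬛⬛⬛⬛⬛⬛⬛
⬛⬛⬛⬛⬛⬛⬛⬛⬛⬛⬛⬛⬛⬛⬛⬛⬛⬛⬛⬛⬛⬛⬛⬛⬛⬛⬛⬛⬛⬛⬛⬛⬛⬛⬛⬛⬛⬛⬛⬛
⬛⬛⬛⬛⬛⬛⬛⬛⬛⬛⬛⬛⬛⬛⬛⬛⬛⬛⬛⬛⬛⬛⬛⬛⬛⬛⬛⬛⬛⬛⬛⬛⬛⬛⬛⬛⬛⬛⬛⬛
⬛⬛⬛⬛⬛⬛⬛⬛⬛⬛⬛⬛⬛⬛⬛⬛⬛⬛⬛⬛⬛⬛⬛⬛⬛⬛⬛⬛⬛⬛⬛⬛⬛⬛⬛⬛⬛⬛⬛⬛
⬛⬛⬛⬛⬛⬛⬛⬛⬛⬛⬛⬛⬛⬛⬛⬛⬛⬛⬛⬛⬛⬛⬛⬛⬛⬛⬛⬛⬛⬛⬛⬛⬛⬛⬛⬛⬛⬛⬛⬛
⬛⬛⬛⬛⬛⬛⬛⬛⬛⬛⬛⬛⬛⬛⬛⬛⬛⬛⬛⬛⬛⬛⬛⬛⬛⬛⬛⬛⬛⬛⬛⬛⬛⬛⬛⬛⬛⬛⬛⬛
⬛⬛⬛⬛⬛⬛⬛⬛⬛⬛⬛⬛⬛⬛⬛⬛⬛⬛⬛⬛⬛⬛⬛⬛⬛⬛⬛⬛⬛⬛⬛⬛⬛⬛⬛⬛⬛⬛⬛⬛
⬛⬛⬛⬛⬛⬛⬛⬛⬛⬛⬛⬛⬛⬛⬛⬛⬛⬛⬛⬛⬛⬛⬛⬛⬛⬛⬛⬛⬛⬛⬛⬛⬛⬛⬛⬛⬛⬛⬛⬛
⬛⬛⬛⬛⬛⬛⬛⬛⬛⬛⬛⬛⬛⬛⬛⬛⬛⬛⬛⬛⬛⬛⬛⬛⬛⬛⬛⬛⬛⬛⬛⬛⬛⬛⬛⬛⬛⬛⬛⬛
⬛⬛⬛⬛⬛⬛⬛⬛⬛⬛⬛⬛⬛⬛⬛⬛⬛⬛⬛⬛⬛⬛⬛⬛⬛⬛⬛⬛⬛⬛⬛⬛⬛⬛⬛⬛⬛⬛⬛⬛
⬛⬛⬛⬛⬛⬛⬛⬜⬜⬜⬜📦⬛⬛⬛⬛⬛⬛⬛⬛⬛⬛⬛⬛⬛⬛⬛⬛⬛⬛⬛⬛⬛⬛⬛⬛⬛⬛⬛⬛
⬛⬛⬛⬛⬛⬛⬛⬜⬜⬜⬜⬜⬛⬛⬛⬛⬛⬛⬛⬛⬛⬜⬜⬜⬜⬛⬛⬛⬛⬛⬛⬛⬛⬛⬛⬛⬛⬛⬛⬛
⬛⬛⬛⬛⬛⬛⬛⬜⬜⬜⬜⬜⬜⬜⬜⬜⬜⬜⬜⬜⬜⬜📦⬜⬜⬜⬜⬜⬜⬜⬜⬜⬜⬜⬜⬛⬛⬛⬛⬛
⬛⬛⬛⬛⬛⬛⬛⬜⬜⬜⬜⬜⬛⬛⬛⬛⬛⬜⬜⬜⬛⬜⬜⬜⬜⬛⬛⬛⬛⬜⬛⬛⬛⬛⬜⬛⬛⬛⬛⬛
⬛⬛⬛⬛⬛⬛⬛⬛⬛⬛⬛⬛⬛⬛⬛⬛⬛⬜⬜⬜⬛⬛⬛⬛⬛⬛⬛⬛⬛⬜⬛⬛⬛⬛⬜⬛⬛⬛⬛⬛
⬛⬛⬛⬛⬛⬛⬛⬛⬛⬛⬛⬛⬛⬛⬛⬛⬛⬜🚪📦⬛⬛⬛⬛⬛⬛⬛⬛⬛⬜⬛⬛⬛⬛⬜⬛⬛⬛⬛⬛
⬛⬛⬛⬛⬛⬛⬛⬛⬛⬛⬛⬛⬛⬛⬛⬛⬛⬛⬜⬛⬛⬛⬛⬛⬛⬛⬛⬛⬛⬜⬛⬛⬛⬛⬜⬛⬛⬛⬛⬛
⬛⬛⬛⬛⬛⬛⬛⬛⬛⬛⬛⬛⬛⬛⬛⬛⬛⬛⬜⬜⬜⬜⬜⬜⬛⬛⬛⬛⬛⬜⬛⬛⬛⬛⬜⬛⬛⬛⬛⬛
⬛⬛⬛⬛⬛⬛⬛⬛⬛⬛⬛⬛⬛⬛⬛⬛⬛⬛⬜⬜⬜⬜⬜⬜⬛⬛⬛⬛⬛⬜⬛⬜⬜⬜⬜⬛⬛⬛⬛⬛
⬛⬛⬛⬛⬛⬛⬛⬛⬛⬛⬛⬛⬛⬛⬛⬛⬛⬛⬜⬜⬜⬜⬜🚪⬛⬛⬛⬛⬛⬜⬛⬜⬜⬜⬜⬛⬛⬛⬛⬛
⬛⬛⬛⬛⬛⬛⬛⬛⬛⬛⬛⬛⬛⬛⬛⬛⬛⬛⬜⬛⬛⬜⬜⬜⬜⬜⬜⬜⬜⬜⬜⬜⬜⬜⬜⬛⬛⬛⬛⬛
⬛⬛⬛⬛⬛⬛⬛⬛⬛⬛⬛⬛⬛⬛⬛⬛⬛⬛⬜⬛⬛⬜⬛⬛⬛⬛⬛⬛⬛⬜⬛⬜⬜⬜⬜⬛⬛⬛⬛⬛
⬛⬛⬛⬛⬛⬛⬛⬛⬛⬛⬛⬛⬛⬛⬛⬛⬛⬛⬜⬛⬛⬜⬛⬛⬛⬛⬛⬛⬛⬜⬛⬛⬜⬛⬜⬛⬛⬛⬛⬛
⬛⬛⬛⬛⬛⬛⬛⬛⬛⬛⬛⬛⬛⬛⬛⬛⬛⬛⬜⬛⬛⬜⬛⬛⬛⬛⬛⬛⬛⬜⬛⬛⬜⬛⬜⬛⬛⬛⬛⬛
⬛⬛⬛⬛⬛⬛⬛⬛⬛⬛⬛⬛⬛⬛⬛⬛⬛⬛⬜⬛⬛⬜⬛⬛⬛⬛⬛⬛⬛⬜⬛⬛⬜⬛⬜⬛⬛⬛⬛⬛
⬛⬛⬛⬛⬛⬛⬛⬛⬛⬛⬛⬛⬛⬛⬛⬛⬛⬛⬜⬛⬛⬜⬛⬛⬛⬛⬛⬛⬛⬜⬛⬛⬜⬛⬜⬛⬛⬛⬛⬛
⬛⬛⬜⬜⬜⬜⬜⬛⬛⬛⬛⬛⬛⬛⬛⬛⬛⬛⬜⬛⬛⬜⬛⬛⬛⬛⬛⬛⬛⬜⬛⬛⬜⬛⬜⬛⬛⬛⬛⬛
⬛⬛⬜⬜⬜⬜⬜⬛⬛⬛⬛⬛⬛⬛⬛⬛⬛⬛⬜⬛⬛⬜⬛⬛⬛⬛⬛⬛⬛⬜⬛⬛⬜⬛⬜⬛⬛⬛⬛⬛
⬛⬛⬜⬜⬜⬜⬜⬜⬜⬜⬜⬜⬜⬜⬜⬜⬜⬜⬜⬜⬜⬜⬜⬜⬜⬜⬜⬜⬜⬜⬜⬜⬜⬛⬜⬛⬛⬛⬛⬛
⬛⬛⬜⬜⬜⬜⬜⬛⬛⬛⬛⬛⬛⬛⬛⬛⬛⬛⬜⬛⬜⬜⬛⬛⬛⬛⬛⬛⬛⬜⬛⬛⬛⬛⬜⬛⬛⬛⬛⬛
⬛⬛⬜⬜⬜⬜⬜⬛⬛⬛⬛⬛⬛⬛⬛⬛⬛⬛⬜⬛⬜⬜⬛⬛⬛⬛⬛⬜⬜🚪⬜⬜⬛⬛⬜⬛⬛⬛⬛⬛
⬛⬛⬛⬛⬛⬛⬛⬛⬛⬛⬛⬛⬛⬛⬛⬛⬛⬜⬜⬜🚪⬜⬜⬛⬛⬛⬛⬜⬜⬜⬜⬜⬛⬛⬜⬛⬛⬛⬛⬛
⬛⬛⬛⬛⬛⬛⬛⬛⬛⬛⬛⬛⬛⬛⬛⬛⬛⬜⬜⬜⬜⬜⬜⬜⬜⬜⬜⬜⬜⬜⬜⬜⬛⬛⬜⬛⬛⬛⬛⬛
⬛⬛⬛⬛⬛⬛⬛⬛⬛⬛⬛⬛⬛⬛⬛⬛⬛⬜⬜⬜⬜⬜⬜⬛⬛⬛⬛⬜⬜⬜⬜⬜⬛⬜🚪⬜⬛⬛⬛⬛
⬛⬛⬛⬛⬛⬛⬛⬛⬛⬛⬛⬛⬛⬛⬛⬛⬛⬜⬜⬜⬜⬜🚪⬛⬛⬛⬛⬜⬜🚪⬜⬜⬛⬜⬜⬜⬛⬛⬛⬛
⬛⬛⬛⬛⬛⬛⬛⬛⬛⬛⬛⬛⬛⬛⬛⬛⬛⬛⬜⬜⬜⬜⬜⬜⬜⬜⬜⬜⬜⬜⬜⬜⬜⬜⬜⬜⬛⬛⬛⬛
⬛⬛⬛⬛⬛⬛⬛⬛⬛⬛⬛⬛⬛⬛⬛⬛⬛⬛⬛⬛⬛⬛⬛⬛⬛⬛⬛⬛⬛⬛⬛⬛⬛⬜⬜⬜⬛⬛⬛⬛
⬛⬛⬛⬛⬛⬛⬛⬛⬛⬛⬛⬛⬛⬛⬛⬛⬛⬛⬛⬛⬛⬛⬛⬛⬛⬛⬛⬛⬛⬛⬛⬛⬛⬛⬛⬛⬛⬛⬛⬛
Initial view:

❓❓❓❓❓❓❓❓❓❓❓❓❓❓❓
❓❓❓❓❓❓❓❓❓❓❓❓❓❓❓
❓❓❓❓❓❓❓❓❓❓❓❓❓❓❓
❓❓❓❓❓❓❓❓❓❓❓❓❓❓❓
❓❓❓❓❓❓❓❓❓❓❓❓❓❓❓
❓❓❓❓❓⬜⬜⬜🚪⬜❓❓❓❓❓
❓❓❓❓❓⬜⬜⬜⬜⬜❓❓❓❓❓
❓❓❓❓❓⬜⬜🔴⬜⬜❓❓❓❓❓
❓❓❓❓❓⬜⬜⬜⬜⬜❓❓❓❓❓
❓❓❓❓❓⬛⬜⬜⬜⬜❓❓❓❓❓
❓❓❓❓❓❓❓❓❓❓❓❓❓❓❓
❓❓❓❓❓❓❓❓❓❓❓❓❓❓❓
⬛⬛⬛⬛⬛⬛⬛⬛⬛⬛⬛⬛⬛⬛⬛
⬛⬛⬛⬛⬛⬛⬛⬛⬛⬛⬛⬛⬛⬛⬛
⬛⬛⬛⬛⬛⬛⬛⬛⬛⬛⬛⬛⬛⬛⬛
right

❓❓❓❓❓❓❓❓❓❓❓❓❓❓❓
❓❓❓❓❓❓❓❓❓❓❓❓❓❓❓
❓❓❓❓❓❓❓❓❓❓❓❓❓❓❓
❓❓❓❓❓❓❓❓❓❓❓❓❓❓❓
❓❓❓❓❓❓❓❓❓❓❓❓❓❓❓
❓❓❓❓⬜⬜⬜🚪⬜⬜❓❓❓❓❓
❓❓❓❓⬜⬜⬜⬜⬜⬜❓❓❓❓❓
❓❓❓❓⬜⬜⬜🔴⬜⬜❓❓❓❓❓
❓❓❓❓⬜⬜⬜⬜⬜🚪❓❓❓❓❓
❓❓❓❓⬛⬜⬜⬜⬜⬜❓❓❓❓❓
❓❓❓❓❓❓❓❓❓❓❓❓❓❓❓
❓❓❓❓❓❓❓❓❓❓❓❓❓❓❓
⬛⬛⬛⬛⬛⬛⬛⬛⬛⬛⬛⬛⬛⬛⬛
⬛⬛⬛⬛⬛⬛⬛⬛⬛⬛⬛⬛⬛⬛⬛
⬛⬛⬛⬛⬛⬛⬛⬛⬛⬛⬛⬛⬛⬛⬛

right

❓❓❓❓❓❓❓❓❓❓❓❓❓❓❓
❓❓❓❓❓❓❓❓❓❓❓❓❓❓❓
❓❓❓❓❓❓❓❓❓❓❓❓❓❓❓
❓❓❓❓❓❓❓❓❓❓❓❓❓❓❓
❓❓❓❓❓❓❓❓❓❓❓❓❓❓❓
❓❓❓⬜⬜⬜🚪⬜⬜⬛❓❓❓❓❓
❓❓❓⬜⬜⬜⬜⬜⬜⬜❓❓❓❓❓
❓❓❓⬜⬜⬜⬜🔴⬜⬛❓❓❓❓❓
❓❓❓⬜⬜⬜⬜⬜🚪⬛❓❓❓❓❓
❓❓❓⬛⬜⬜⬜⬜⬜⬜❓❓❓❓❓
❓❓❓❓❓❓❓❓❓❓❓❓❓❓❓
❓❓❓❓❓❓❓❓❓❓❓❓❓❓❓
⬛⬛⬛⬛⬛⬛⬛⬛⬛⬛⬛⬛⬛⬛⬛
⬛⬛⬛⬛⬛⬛⬛⬛⬛⬛⬛⬛⬛⬛⬛
⬛⬛⬛⬛⬛⬛⬛⬛⬛⬛⬛⬛⬛⬛⬛

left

❓❓❓❓❓❓❓❓❓❓❓❓❓❓❓
❓❓❓❓❓❓❓❓❓❓❓❓❓❓❓
❓❓❓❓❓❓❓❓❓❓❓❓❓❓❓
❓❓❓❓❓❓❓❓❓❓❓❓❓❓❓
❓❓❓❓❓❓❓❓❓❓❓❓❓❓❓
❓❓❓❓⬜⬜⬜🚪⬜⬜⬛❓❓❓❓
❓❓❓❓⬜⬜⬜⬜⬜⬜⬜❓❓❓❓
❓❓❓❓⬜⬜⬜🔴⬜⬜⬛❓❓❓❓
❓❓❓❓⬜⬜⬜⬜⬜🚪⬛❓❓❓❓
❓❓❓❓⬛⬜⬜⬜⬜⬜⬜❓❓❓❓
❓❓❓❓❓❓❓❓❓❓❓❓❓❓❓
❓❓❓❓❓❓❓❓❓❓❓❓❓❓❓
⬛⬛⬛⬛⬛⬛⬛⬛⬛⬛⬛⬛⬛⬛⬛
⬛⬛⬛⬛⬛⬛⬛⬛⬛⬛⬛⬛⬛⬛⬛
⬛⬛⬛⬛⬛⬛⬛⬛⬛⬛⬛⬛⬛⬛⬛

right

❓❓❓❓❓❓❓❓❓❓❓❓❓❓❓
❓❓❓❓❓❓❓❓❓❓❓❓❓❓❓
❓❓❓❓❓❓❓❓❓❓❓❓❓❓❓
❓❓❓❓❓❓❓❓❓❓❓❓❓❓❓
❓❓❓❓❓❓❓❓❓❓❓❓❓❓❓
❓❓❓⬜⬜⬜🚪⬜⬜⬛❓❓❓❓❓
❓❓❓⬜⬜⬜⬜⬜⬜⬜❓❓❓❓❓
❓❓❓⬜⬜⬜⬜🔴⬜⬛❓❓❓❓❓
❓❓❓⬜⬜⬜⬜⬜🚪⬛❓❓❓❓❓
❓❓❓⬛⬜⬜⬜⬜⬜⬜❓❓❓❓❓
❓❓❓❓❓❓❓❓❓❓❓❓❓❓❓
❓❓❓❓❓❓❓❓❓❓❓❓❓❓❓
⬛⬛⬛⬛⬛⬛⬛⬛⬛⬛⬛⬛⬛⬛⬛
⬛⬛⬛⬛⬛⬛⬛⬛⬛⬛⬛⬛⬛⬛⬛
⬛⬛⬛⬛⬛⬛⬛⬛⬛⬛⬛⬛⬛⬛⬛

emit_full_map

⬜⬜⬜🚪⬜⬜⬛
⬜⬜⬜⬜⬜⬜⬜
⬜⬜⬜⬜🔴⬜⬛
⬜⬜⬜⬜⬜🚪⬛
⬛⬜⬜⬜⬜⬜⬜

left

❓❓❓❓❓❓❓❓❓❓❓❓❓❓❓
❓❓❓❓❓❓❓❓❓❓❓❓❓❓❓
❓❓❓❓❓❓❓❓❓❓❓❓❓❓❓
❓❓❓❓❓❓❓❓❓❓❓❓❓❓❓
❓❓❓❓❓❓❓❓❓❓❓❓❓❓❓
❓❓❓❓⬜⬜⬜🚪⬜⬜⬛❓❓❓❓
❓❓❓❓⬜⬜⬜⬜⬜⬜⬜❓❓❓❓
❓❓❓❓⬜⬜⬜🔴⬜⬜⬛❓❓❓❓
❓❓❓❓⬜⬜⬜⬜⬜🚪⬛❓❓❓❓
❓❓❓❓⬛⬜⬜⬜⬜⬜⬜❓❓❓❓
❓❓❓❓❓❓❓❓❓❓❓❓❓❓❓
❓❓❓❓❓❓❓❓❓❓❓❓❓❓❓
⬛⬛⬛⬛⬛⬛⬛⬛⬛⬛⬛⬛⬛⬛⬛
⬛⬛⬛⬛⬛⬛⬛⬛⬛⬛⬛⬛⬛⬛⬛
⬛⬛⬛⬛⬛⬛⬛⬛⬛⬛⬛⬛⬛⬛⬛


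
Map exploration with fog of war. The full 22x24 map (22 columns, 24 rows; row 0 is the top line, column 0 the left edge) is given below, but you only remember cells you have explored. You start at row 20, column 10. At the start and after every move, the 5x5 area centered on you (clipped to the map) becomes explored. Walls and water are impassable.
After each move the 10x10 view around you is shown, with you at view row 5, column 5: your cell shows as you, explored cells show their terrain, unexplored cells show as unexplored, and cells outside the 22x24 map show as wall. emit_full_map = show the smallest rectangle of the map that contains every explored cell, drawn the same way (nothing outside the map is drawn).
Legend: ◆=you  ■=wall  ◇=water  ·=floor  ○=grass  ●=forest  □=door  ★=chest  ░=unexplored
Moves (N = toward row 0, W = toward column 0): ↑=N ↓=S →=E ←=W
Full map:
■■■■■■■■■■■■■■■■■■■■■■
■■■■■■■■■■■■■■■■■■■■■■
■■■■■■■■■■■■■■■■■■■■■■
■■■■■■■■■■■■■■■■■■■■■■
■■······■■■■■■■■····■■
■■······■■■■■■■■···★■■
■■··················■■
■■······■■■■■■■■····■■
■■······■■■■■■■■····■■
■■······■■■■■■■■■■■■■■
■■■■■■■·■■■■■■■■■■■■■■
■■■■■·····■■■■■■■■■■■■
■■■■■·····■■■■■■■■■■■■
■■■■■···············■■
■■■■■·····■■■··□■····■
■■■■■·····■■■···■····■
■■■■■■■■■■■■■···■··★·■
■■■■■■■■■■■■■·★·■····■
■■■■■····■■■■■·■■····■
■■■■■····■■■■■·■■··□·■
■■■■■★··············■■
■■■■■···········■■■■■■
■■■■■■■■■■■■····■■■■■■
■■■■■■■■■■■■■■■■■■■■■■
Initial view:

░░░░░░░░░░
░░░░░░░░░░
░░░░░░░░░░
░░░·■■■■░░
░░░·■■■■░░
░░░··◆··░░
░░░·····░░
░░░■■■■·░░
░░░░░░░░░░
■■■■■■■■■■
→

░░░░░░░░░░
░░░░░░░░░░
░░░░░░░░░░
░░·■■■■■░░
░░·■■■■■░░
░░···◆··░░
░░······░░
░░■■■■··░░
░░░░░░░░░░
■■■■■■■■■■

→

░░░░░░░░░░
░░░░░░░░░░
░░░░░░░░░░
░·■■■■■·░░
░·■■■■■·░░
░····◆··░░
░·······░░
░■■■■···░░
░░░░░░░░░░
■■■■■■■■■■

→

░░░░░░░░░░
░░░░░░░░░░
░░░░░░░░░░
·■■■■■·■░░
·■■■■■·■░░
·····◆··░░
········░░
■■■■····░░
░░░░░░░░░░
■■■■■■■■■■

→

░░░░░░░░░░
░░░░░░░░░░
░░░░░░░░░░
■■■■■·■■░░
■■■■■·■■░░
·····◆··░░
·······■░░
■■■····■░░
░░░░░░░░░░
■■■■■■■■■■

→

░░░░░░░░░░
░░░░░░░░░░
░░░░░░░░░░
■■■■·■■·░░
■■■■·■■·░░
·····◆··░░
······■■░░
■■····■■░░
░░░░░░░░░░
■■■■■■■■■■

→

░░░░░░░░░░
░░░░░░░░░░
░░░░░░░░░░
■■■·■■··░░
■■■·■■··░░
·····◆··░░
·····■■■░░
■····■■■░░
░░░░░░░░░░
■■■■■■■■■■

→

░░░░░░░░░░
░░░░░░░░░░
░░░░░░░░░░
■■·■■···░░
■■·■■··□░░
·····◆··░░
····■■■■░░
····■■■■░░
░░░░░░░░░░
■■■■■■■■■■

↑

░░░░░░░░░░
░░░░░░░░░░
░░░░░░░░░░
░░░·■···░░
■■·■■···░░
■■·■■◆·□░░
········░░
····■■■■░░
····■■■■░░
░░░░░░░░░░

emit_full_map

░░░░░░░·■···
·■■■■■·■■···
·■■■■■·■■◆·□
············
········■■■■
■■■■····■■■■

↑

░░░░░░░░░░
░░░░░░░░░░
░░░░░░░░░░
░░░·■··★░░
░░░·■···░░
■■·■■◆··░░
■■·■■··□░░
········░░
····■■■■░░
····■■■■░░

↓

░░░░░░░░░░
░░░░░░░░░░
░░░·■··★░░
░░░·■···░░
■■·■■···░░
■■·■■◆·□░░
········░░
····■■■■░░
····■■■■░░
░░░░░░░░░░

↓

░░░░░░░░░░
░░░·■··★░░
░░░·■···░░
■■·■■···░░
■■·■■··□░░
·····◆··░░
····■■■■░░
····■■■■░░
░░░░░░░░░░
■■■■■■■■■■

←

░░░░░░░░░░
░░░░·■··★░
░░░░·■···░
■■■·■■···░
■■■·■■··□░
·····◆···░
·····■■■■░
■····■■■■░
░░░░░░░░░░
■■■■■■■■■■

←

░░░░░░░░░░
░░░░░·■··★
░░░░░·■···
■■■■·■■···
■■■■·■■··□
·····◆····
······■■■■
■■····■■■■
░░░░░░░░░░
■■■■■■■■■■

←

░░░░░░░░░░
░░░░░░·■··
░░░░░░·■··
■■■■■·■■··
■■■■■·■■··
·····◆····
·······■■■
■■■····■■■
░░░░░░░░░░
■■■■■■■■■■

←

░░░░░░░░░░
░░░░░░░·■·
░░░░░░░·■·
·■■■■■·■■·
·■■■■■·■■·
·····◆····
········■■
■■■■····■■
░░░░░░░░░░
■■■■■■■■■■

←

░░░░░░░░░░
░░░░░░░░·■
░░░░░░░░·■
░·■■■■■·■■
░·■■■■■·■■
░····◆····
░········■
░■■■■····■
░░░░░░░░░░
■■■■■■■■■■

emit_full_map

░░░░░░░·■··★
░░░░░░░·■···
·■■■■■·■■···
·■■■■■·■■··□
····◆·······
········■■■■
■■■■····■■■■

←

░░░░░░░░░░
░░░░░░░░░·
░░░░░░░░░·
░░·■■■■■·■
░░·■■■■■·■
░░···◆····
░░········
░░■■■■····
░░░░░░░░░░
■■■■■■■■■■

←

░░░░░░░░░░
░░░░░░░░░░
░░░░░░░░░░
░░░·■■■■■·
░░░·■■■■■·
░░░··◆····
░░░·······
░░░■■■■···
░░░░░░░░░░
■■■■■■■■■■

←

░░░░░░░░░░
░░░░░░░░░░
░░░░░░░░░░
░░░··■■■■■
░░░··■■■■■
░░░··◆····
░░░·······
░░░■■■■■··
░░░░░░░░░░
■■■■■■■■■■

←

░░░░░░░░░░
░░░░░░░░░░
░░░░░░░░░░
░░░···■■■■
░░░···■■■■
░░░··◆····
░░░·······
░░░■■■■■■·
░░░░░░░░░░
■■■■■■■■■■

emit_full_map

░░░░░░░░░·■··★
░░░░░░░░░·■···
···■■■■■·■■···
···■■■■■·■■··□
··◆···········
··········■■■■
■■■■■■····■■■■

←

░░░░░░░░░░
░░░░░░░░░░
░░░░░░░░░░
░░░····■■■
░░░····■■■
░░░★·◆····
░░░·······
░░░■■■■■■■
░░░░░░░░░░
■■■■■■■■■■

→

░░░░░░░░░░
░░░░░░░░░░
░░░░░░░░░░
░░····■■■■
░░····■■■■
░░★··◆····
░░········
░░■■■■■■■·
░░░░░░░░░░
■■■■■■■■■■

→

░░░░░░░░░░
░░░░░░░░░░
░░░░░░░░░░
░····■■■■■
░····■■■■■
░★···◆····
░·········
░■■■■■■■··
░░░░░░░░░░
■■■■■■■■■■

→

░░░░░░░░░░
░░░░░░░░░░
░░░░░░░░░░
····■■■■■·
····■■■■■·
★····◆····
··········
■■■■■■■···
░░░░░░░░░░
■■■■■■■■■■

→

░░░░░░░░░░
░░░░░░░░░·
░░░░░░░░░·
···■■■■■·■
···■■■■■·■
·····◆····
··········
■■■■■■····
░░░░░░░░░░
■■■■■■■■■■

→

░░░░░░░░░░
░░░░░░░░·■
░░░░░░░░·■
··■■■■■·■■
··■■■■■·■■
·····◆····
·········■
■■■■■····■
░░░░░░░░░░
■■■■■■■■■■

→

░░░░░░░░░░
░░░░░░░·■·
░░░░░░░·■·
·■■■■■·■■·
·■■■■■·■■·
·····◆····
········■■
■■■■····■■
░░░░░░░░░░
■■■■■■■■■■

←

░░░░░░░░░░
░░░░░░░░·■
░░░░░░░░·■
··■■■■■·■■
··■■■■■·■■
·····◆····
·········■
■■■■■····■
░░░░░░░░░░
■■■■■■■■■■

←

░░░░░░░░░░
░░░░░░░░░·
░░░░░░░░░·
···■■■■■·■
···■■■■■·■
·····◆····
··········
■■■■■■····
░░░░░░░░░░
■■■■■■■■■■

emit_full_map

░░░░░░░░░░·■··★
░░░░░░░░░░·■···
····■■■■■·■■···
····■■■■■·■■··□
★·····◆········
···········■■■■
■■■■■■■····■■■■

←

░░░░░░░░░░
░░░░░░░░░░
░░░░░░░░░░
····■■■■■·
····■■■■■·
★····◆····
··········
■■■■■■■···
░░░░░░░░░░
■■■■■■■■■■

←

░░░░░░░░░░
░░░░░░░░░░
░░░░░░░░░░
░····■■■■■
░····■■■■■
░★···◆····
░·········
░■■■■■■■··
░░░░░░░░░░
■■■■■■■■■■

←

░░░░░░░░░░
░░░░░░░░░░
░░░░░░░░░░
░░····■■■■
░░····■■■■
░░★··◆····
░░········
░░■■■■■■■·
░░░░░░░░░░
■■■■■■■■■■

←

░░░░░░░░░░
░░░░░░░░░░
░░░░░░░░░░
░░░····■■■
░░░····■■■
░░░★·◆····
░░░·······
░░░■■■■■■■
░░░░░░░░░░
■■■■■■■■■■

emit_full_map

░░░░░░░░░░·■··★
░░░░░░░░░░·■···
····■■■■■·■■···
····■■■■■·■■··□
★·◆············
···········■■■■
■■■■■■■····■■■■

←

░░░░░░░░░░
░░░░░░░░░░
░░░░░░░░░░
░░░■····■■
░░░■····■■
░░░■★◆····
░░░■······
░░░■■■■■■■
░░░░░░░░░░
■■■■■■■■■■

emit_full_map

░░░░░░░░░░░·■··★
░░░░░░░░░░░·■···
■····■■■■■·■■···
■····■■■■■·■■··□
■★◆·············
■···········■■■■
■■■■■■■■····■■■■


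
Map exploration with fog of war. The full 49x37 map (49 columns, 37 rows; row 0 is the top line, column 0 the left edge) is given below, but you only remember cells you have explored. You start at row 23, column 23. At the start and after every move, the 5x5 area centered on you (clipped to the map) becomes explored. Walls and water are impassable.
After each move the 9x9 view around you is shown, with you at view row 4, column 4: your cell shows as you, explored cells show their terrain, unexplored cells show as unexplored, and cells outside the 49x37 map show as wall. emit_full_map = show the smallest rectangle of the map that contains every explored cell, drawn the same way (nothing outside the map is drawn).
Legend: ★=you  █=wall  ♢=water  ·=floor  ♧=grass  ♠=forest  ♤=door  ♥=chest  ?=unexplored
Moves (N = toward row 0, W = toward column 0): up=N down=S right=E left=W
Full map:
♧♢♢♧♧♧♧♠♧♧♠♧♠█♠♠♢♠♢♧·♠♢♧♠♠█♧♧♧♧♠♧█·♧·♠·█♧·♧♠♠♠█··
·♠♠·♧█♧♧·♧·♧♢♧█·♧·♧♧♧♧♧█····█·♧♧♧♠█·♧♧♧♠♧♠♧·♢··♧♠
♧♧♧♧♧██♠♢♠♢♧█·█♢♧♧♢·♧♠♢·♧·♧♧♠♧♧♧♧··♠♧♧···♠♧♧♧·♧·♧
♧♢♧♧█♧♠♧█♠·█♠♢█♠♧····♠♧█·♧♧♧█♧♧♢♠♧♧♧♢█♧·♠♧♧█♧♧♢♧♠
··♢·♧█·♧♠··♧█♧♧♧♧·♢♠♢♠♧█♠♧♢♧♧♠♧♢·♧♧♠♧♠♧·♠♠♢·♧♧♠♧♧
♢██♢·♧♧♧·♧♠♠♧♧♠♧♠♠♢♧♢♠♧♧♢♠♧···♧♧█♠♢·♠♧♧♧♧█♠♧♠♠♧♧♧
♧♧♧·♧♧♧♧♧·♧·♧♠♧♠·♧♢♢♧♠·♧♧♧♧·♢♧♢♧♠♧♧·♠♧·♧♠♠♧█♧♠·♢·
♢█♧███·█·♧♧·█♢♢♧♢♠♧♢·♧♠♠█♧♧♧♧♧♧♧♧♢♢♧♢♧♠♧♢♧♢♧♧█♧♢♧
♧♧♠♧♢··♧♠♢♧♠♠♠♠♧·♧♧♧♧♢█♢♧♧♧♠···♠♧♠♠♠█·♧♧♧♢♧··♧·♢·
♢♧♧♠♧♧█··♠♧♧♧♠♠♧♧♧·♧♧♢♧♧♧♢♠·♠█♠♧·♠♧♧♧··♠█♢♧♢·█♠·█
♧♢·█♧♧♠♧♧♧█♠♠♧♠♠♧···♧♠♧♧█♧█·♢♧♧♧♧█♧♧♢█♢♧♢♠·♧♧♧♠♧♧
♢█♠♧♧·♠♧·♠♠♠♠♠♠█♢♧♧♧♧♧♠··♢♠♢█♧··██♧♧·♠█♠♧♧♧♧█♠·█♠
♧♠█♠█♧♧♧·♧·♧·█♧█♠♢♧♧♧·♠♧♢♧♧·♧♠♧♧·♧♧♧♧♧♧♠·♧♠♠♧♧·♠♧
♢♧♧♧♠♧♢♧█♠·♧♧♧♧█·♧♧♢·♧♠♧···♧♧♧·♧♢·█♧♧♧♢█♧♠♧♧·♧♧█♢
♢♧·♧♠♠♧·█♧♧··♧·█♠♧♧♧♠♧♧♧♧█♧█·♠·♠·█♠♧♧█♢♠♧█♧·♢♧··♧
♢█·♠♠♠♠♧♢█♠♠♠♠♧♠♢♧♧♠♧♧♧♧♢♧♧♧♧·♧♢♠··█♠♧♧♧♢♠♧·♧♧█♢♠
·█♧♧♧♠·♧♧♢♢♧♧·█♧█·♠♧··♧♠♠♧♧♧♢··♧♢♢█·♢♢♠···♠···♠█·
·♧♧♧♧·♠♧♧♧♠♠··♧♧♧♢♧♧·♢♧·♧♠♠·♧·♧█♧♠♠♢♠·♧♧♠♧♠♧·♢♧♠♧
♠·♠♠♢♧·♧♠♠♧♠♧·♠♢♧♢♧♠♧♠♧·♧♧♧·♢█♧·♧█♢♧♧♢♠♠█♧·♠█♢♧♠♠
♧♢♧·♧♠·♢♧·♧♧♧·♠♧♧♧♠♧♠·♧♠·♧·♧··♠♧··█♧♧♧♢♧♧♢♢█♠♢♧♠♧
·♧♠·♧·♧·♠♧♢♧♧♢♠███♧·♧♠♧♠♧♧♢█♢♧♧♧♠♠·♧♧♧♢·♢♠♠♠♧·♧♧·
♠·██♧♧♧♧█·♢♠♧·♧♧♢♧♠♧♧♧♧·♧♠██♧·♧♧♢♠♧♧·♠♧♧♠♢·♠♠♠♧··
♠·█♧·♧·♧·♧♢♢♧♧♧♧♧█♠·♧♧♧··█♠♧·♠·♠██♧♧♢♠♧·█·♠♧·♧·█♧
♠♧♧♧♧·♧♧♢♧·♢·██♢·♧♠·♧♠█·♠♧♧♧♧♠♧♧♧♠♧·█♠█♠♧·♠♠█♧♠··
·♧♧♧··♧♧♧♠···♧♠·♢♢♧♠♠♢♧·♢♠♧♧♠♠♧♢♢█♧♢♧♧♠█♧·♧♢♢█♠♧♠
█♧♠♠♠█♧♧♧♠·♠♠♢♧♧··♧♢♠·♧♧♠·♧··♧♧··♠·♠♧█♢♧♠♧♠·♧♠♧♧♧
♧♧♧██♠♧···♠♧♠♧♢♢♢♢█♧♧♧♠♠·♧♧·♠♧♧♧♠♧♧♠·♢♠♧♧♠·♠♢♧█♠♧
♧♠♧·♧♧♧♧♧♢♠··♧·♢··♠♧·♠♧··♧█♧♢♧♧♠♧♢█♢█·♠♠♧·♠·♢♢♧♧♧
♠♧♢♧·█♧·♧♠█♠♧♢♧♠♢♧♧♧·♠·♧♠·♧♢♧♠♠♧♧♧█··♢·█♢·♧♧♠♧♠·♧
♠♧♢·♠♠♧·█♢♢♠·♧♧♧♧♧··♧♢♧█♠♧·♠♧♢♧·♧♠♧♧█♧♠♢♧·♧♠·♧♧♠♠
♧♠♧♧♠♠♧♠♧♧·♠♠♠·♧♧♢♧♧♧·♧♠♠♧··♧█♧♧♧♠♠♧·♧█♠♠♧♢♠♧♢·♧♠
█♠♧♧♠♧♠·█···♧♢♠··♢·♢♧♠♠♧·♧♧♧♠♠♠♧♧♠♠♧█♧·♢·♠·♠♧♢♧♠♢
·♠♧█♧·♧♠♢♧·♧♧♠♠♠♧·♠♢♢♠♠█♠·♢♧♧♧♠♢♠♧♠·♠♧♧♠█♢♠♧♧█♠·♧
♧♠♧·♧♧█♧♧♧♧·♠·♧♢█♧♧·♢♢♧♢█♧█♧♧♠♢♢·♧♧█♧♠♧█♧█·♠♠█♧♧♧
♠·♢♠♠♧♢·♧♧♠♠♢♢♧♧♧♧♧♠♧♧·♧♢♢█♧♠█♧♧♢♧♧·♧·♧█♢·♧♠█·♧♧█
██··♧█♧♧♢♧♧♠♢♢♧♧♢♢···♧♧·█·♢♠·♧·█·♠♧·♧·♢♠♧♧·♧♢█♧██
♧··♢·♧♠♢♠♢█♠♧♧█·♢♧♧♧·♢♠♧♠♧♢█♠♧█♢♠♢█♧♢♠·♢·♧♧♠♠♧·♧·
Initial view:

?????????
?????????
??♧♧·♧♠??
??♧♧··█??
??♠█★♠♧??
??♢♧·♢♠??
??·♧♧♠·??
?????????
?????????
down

?????????
??♧♧·♧♠??
??♧♧··█??
??♠█·♠♧??
??♢♧★♢♠??
??·♧♧♠·??
??♧♠♠·♧??
?????????
?????????

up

?????????
?????????
??♧♧·♧♠??
??♧♧··█??
??♠█★♠♧??
??♢♧·♢♠??
??·♧♧♠·??
??♧♠♠·♧??
?????????

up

?????????
?????????
??♠♧♠♧♧??
??♧♧·♧♠??
??♧♧★·█??
??♠█·♠♧??
??♢♧·♢♠??
??·♧♧♠·??
??♧♠♠·♧??

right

?????????
?????????
?♠♧♠♧♧♢??
?♧♧·♧♠█??
?♧♧·★█♠??
?♠█·♠♧♧??
?♢♧·♢♠♧??
?·♧♧♠·???
?♧♠♠·♧???

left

?????????
?????????
??♠♧♠♧♧♢?
??♧♧·♧♠█?
??♧♧★·█♠?
??♠█·♠♧♧?
??♢♧·♢♠♧?
??·♧♧♠·??
??♧♠♠·♧??

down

?????????
??♠♧♠♧♧♢?
??♧♧·♧♠█?
??♧♧··█♠?
??♠█★♠♧♧?
??♢♧·♢♠♧?
??·♧♧♠·??
??♧♠♠·♧??
?????????

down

??♠♧♠♧♧♢?
??♧♧·♧♠█?
??♧♧··█♠?
??♠█·♠♧♧?
??♢♧★♢♠♧?
??·♧♧♠·??
??♧♠♠·♧??
?????????
?????????

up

?????????
??♠♧♠♧♧♢?
??♧♧·♧♠█?
??♧♧··█♠?
??♠█★♠♧♧?
??♢♧·♢♠♧?
??·♧♧♠·??
??♧♠♠·♧??
?????????

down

??♠♧♠♧♧♢?
??♧♧·♧♠█?
??♧♧··█♠?
??♠█·♠♧♧?
??♢♧★♢♠♧?
??·♧♧♠·??
??♧♠♠·♧??
?????????
?????????

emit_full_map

♠♧♠♧♧♢
♧♧·♧♠█
♧♧··█♠
♠█·♠♧♧
♢♧★♢♠♧
·♧♧♠·?
♧♠♠·♧?

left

???♠♧♠♧♧♢
???♧♧·♧♠█
??♧♧♧··█♠
??♧♠█·♠♧♧
??♠♢★·♢♠♧
??♠·♧♧♠·?
??♧♧♠♠·♧?
?????????
?????????

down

???♧♧·♧♠█
??♧♧♧··█♠
??♧♠█·♠♧♧
??♠♢♧·♢♠♧
??♠·★♧♠·?
??♧♧♠♠·♧?
??·♠♧··??
?????????
?????????

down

??♧♧♧··█♠
??♧♠█·♠♧♧
??♠♢♧·♢♠♧
??♠·♧♧♠·?
??♧♧★♠·♧?
??·♠♧··??
??·♠·♧♠??
?????????
?????????

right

?♧♧♧··█♠?
?♧♠█·♠♧♧?
?♠♢♧·♢♠♧?
?♠·♧♧♠·??
?♧♧♠★·♧??
?·♠♧··♧??
?·♠·♧♠·??
?????????
?????????

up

??♧♧·♧♠█?
?♧♧♧··█♠?
?♧♠█·♠♧♧?
?♠♢♧·♢♠♧?
?♠·♧★♠·??
?♧♧♠♠·♧??
?·♠♧··♧??
?·♠·♧♠·??
?????????

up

??♠♧♠♧♧♢?
??♧♧·♧♠█?
?♧♧♧··█♠?
?♧♠█·♠♧♧?
?♠♢♧★♢♠♧?
?♠·♧♧♠·??
?♧♧♠♠·♧??
?·♠♧··♧??
?·♠·♧♠·??

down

??♧♧·♧♠█?
?♧♧♧··█♠?
?♧♠█·♠♧♧?
?♠♢♧·♢♠♧?
?♠·♧★♠·??
?♧♧♠♠·♧??
?·♠♧··♧??
?·♠·♧♠·??
?????????

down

?♧♧♧··█♠?
?♧♠█·♠♧♧?
?♠♢♧·♢♠♧?
?♠·♧♧♠·??
?♧♧♠★·♧??
?·♠♧··♧??
?·♠·♧♠·??
?????????
?????????

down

?♧♠█·♠♧♧?
?♠♢♧·♢♠♧?
?♠·♧♧♠·??
?♧♧♠♠·♧??
?·♠♧★·♧??
?·♠·♧♠·??
??♢♧█♠♧??
?????????
?????????

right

♧♠█·♠♧♧??
♠♢♧·♢♠♧??
♠·♧♧♠·♧??
♧♧♠♠·♧♧??
·♠♧·★♧█??
·♠·♧♠·♧??
?♢♧█♠♧·??
?????????
?????????

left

?♧♠█·♠♧♧?
?♠♢♧·♢♠♧?
?♠·♧♧♠·♧?
?♧♧♠♠·♧♧?
?·♠♧★·♧█?
?·♠·♧♠·♧?
??♢♧█♠♧·?
?????????
?????????

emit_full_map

?♠♧♠♧♧♢
?♧♧·♧♠█
♧♧♧··█♠
♧♠█·♠♧♧
♠♢♧·♢♠♧
♠·♧♧♠·♧
♧♧♠♠·♧♧
·♠♧★·♧█
·♠·♧♠·♧
?♢♧█♠♧·

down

?♠♢♧·♢♠♧?
?♠·♧♧♠·♧?
?♧♧♠♠·♧♧?
?·♠♧··♧█?
?·♠·★♠·♧?
??♢♧█♠♧·?
??·♧♠♠♧??
?????????
?????????

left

??♠♢♧·♢♠♧
??♠·♧♧♠·♧
??♧♧♠♠·♧♧
??·♠♧··♧█
??·♠★♧♠·♧
??♧♢♧█♠♧·
??♧·♧♠♠♧?
?????????
?????????

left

???♠♢♧·♢♠
???♠·♧♧♠·
??♧♧♧♠♠·♧
??♧·♠♧··♧
??♧·★·♧♠·
??·♧♢♧█♠♧
??♧♧·♧♠♠♧
?????????
?????????

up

???♧♠█·♠♧
???♠♢♧·♢♠
??♢♠·♧♧♠·
??♧♧♧♠♠·♧
??♧·★♧··♧
??♧·♠·♧♠·
??·♧♢♧█♠♧
??♧♧·♧♠♠♧
?????????

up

???♧♧♧··█
???♧♠█·♠♧
??♠♠♢♧·♢♠
??♢♠·♧♧♠·
??♧♧★♠♠·♧
??♧·♠♧··♧
??♧·♠·♧♠·
??·♧♢♧█♠♧
??♧♧·♧♠♠♧

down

???♧♠█·♠♧
??♠♠♢♧·♢♠
??♢♠·♧♧♠·
??♧♧♧♠♠·♧
??♧·★♧··♧
??♧·♠·♧♠·
??·♧♢♧█♠♧
??♧♧·♧♠♠♧
?????????

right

??♧♠█·♠♧♧
?♠♠♢♧·♢♠♧
?♢♠·♧♧♠·♧
?♧♧♧♠♠·♧♧
?♧·♠★··♧█
?♧·♠·♧♠·♧
?·♧♢♧█♠♧·
?♧♧·♧♠♠♧?
?????????

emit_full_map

??♠♧♠♧♧♢
??♧♧·♧♠█
?♧♧♧··█♠
?♧♠█·♠♧♧
♠♠♢♧·♢♠♧
♢♠·♧♧♠·♧
♧♧♧♠♠·♧♧
♧·♠★··♧█
♧·♠·♧♠·♧
·♧♢♧█♠♧·
♧♧·♧♠♠♧?

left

???♧♠█·♠♧
??♠♠♢♧·♢♠
??♢♠·♧♧♠·
??♧♧♧♠♠·♧
??♧·★♧··♧
??♧·♠·♧♠·
??·♧♢♧█♠♧
??♧♧·♧♠♠♧
?????????

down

??♠♠♢♧·♢♠
??♢♠·♧♧♠·
??♧♧♧♠♠·♧
??♧·♠♧··♧
??♧·★·♧♠·
??·♧♢♧█♠♧
??♧♧·♧♠♠♧
?????????
?????????

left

???♠♠♢♧·♢
???♢♠·♧♧♠
??█♧♧♧♠♠·
??♠♧·♠♧··
??♧♧★♠·♧♠
??··♧♢♧█♠
??♧♧♧·♧♠♠
?????????
?????????

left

????♠♠♢♧·
????♢♠·♧♧
??♢█♧♧♧♠♠
??·♠♧·♠♧·
??♧♧★·♠·♧
??♧··♧♢♧█
??♢♧♧♧·♧♠
?????????
?????????

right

???♠♠♢♧·♢
???♢♠·♧♧♠
?♢█♧♧♧♠♠·
?·♠♧·♠♧··
?♧♧♧★♠·♧♠
?♧··♧♢♧█♠
?♢♧♧♧·♧♠♠
?????????
?????????

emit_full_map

????♠♧♠♧♧♢
????♧♧·♧♠█
???♧♧♧··█♠
???♧♠█·♠♧♧
??♠♠♢♧·♢♠♧
??♢♠·♧♧♠·♧
♢█♧♧♧♠♠·♧♧
·♠♧·♠♧··♧█
♧♧♧★♠·♧♠·♧
♧··♧♢♧█♠♧·
♢♧♧♧·♧♠♠♧?
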